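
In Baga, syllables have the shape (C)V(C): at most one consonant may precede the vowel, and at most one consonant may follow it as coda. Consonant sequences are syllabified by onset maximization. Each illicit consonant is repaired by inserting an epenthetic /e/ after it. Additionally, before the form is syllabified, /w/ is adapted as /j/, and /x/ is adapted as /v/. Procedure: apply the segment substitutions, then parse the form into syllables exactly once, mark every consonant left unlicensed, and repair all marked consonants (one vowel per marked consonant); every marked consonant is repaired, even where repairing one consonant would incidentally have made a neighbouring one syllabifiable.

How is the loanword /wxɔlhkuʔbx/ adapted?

Substitution: /w/ → /j/, /x/ → /v/, giving /jvɔlhkuʔbv/.
Syllabifying with onset maximization leaves /j/, /h/, /b/, /v/ stranded (at most one coda consonant is licensed; onsets are limited to one consonant).
Inserting the epenthetic vowel yields /j/ → /je/, /h/ → /he/, /b/ → /be/, /v/ → /ve/.

jevɔlhekuʔbeve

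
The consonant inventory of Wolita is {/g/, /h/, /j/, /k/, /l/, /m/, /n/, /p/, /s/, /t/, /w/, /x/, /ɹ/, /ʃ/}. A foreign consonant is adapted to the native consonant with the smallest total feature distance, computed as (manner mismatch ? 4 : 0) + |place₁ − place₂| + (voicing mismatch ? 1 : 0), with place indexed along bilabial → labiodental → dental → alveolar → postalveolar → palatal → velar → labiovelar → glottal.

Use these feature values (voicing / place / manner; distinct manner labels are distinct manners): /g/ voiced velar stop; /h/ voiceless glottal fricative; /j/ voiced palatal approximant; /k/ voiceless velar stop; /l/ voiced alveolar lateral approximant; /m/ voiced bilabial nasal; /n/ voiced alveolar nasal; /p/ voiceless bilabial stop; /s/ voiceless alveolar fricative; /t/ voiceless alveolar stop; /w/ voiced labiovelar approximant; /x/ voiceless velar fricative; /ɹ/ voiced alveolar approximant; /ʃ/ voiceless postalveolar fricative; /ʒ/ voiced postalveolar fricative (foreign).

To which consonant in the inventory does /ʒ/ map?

/ʃ/ is closest: same manner (fricative), place distance 0 (postalveolar→postalveolar), voicing differs (+1); total 1. Next closest is /s/ at distance 2.

ʃ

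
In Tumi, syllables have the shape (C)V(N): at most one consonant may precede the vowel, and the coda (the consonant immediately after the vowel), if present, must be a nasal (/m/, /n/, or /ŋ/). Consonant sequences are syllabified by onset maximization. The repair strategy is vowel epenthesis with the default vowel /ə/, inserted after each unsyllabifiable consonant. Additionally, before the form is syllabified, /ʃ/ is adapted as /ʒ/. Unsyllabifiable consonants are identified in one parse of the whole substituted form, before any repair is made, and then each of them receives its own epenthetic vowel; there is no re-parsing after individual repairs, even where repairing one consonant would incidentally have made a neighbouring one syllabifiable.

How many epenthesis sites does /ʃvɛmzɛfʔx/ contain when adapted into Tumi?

After substitution the input is /ʒvɛmzɛfʔx/.
The unsyllabifiable consonants are /ʒ/, /f/, /ʔ/, /x/; each receives one epenthetic vowel.

4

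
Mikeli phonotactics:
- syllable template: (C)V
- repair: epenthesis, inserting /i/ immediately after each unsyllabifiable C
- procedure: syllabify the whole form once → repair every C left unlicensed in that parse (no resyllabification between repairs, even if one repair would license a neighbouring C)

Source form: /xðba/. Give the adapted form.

Under (C)V, the unsyllabifiable consonants are /x/, /ð/ (no codas are permitted; onsets are limited to one consonant).
Epenthesis after each stranded consonant: /x/ → /xi/, /ð/ → /ði/.

xiðiba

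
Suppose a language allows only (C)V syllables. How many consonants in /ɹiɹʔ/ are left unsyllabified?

The consonants /ɹ/, /ʔ/ cannot be parsed into a legal (C)V syllable (no codas are permitted; onsets are limited to one consonant).

2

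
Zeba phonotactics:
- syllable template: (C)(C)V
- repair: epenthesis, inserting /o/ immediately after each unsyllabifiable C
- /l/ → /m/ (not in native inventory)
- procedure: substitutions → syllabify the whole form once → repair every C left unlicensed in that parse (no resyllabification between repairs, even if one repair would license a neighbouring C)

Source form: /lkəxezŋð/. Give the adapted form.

mkəxezoŋoðo

Substitution: /l/ → /m/, giving /mkəxezŋð/.
The consonants /z/, /ŋ/, /ð/ cannot be parsed into a legal (C)(C)V syllable (no codas are permitted; onsets may contain at most 2 consonants).
Inserting the epenthetic vowel yields /z/ → /zo/, /ŋ/ → /ŋo/, /ð/ → /ðo/.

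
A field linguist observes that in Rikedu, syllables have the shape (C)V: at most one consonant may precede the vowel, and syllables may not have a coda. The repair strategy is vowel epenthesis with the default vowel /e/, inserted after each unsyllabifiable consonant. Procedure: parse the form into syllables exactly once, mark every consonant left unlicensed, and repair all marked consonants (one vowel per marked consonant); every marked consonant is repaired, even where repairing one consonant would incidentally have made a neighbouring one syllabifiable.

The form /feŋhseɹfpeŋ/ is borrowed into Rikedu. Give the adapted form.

feŋeheseɹefepeŋe

The consonants /ŋ/, /h/, /ɹ/, /f/, /ŋ/ cannot be parsed into a legal (C)V syllable (no codas are permitted; onsets are limited to one consonant).
Inserting the epenthetic vowel yields /ŋ/ → /ŋe/, /h/ → /he/, /ɹ/ → /ɹe/, /f/ → /fe/, /ŋ/ → /ŋe/.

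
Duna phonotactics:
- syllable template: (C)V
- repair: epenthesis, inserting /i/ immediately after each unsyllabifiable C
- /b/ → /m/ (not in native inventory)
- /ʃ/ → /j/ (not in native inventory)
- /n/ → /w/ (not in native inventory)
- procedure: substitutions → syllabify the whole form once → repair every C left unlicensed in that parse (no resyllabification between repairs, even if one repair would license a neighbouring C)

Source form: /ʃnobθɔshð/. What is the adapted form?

jiwomiθɔsihiði

Substitution: /ʃ/ → /j/, /n/ → /w/, /b/ → /m/, giving /jwomθɔshð/.
The consonants /j/, /m/, /s/, /h/, /ð/ cannot be parsed into a legal (C)V syllable (no codas are permitted; onsets are limited to one consonant).
Inserting the epenthetic vowel yields /j/ → /ji/, /m/ → /mi/, /s/ → /si/, /h/ → /hi/, /ð/ → /ði/.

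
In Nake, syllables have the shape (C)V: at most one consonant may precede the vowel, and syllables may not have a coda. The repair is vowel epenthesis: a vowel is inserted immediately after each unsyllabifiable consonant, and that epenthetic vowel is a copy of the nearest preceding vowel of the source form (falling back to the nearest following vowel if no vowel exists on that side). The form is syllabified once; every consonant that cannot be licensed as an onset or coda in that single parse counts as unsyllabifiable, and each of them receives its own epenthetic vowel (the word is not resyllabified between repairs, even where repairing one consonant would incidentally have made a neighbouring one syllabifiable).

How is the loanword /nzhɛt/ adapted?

Under (C)V, the unsyllabifiable consonants are /n/, /z/, /t/ (no codas are permitted; onsets are limited to one consonant).
Each unlicensed consonant becomes the onset of a new syllable: /n/ → /nɛ/, /z/ → /zɛ/, /t/ → /tɛ/.

nɛzɛhɛtɛ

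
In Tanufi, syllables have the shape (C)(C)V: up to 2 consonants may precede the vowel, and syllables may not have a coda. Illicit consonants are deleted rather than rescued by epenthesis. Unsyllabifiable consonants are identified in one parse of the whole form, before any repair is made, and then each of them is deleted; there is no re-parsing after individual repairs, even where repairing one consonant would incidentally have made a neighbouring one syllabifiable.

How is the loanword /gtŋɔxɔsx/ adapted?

tŋɔxɔ

Under (C)(C)V, the unsyllabifiable consonants are /g/, /s/, /x/ (no codas are permitted; onsets may contain at most 2 consonants).
Deleting the stranded consonants removes /g/, /s/, /x/.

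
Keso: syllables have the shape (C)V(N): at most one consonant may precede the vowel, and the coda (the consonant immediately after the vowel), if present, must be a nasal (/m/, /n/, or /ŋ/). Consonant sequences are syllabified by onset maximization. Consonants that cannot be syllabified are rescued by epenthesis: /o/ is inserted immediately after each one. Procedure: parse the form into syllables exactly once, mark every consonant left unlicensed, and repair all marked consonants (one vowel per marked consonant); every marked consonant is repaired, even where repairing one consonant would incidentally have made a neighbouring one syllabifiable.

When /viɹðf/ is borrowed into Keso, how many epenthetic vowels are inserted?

The unsyllabifiable consonants are /ɹ/, /ð/, /f/; each receives one epenthetic vowel.

3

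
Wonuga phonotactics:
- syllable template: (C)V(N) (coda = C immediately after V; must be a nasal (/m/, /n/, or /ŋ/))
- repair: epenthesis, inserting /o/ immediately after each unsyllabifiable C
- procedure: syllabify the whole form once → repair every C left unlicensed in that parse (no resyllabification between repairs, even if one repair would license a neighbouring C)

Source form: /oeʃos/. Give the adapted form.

The consonants /s/ cannot be parsed into a legal (C)V(N) syllable (only a nasal (/m/, /n/, or /ŋ/) is licensed in coda position; onsets are limited to one consonant).
Epenthesis after each stranded consonant: /s/ → /so/.

oeʃoso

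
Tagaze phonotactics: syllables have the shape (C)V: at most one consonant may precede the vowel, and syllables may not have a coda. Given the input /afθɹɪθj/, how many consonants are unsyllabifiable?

4

Under (C)V, the unsyllabifiable consonants are /f/, /θ/, /θ/, /j/ (no codas are permitted; onsets are limited to one consonant).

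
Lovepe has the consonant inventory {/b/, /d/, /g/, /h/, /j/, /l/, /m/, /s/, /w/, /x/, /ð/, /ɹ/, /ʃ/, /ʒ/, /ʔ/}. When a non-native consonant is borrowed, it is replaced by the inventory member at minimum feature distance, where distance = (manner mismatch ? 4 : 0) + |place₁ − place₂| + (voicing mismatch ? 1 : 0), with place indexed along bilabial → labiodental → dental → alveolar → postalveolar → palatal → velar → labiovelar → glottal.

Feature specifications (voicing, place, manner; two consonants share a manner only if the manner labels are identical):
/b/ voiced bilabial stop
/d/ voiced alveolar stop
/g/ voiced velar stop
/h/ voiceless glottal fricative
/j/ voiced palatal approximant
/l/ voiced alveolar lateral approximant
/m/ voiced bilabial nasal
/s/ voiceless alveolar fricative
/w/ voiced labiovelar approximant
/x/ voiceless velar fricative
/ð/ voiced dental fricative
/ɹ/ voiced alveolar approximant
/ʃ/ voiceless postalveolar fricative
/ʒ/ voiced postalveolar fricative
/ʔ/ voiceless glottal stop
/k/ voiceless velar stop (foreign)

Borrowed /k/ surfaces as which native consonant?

/g/ is closest: same manner (stop), place distance 0 (velar→velar), voicing differs (+1); total 1. Next closest is /ʔ/ at distance 2.

g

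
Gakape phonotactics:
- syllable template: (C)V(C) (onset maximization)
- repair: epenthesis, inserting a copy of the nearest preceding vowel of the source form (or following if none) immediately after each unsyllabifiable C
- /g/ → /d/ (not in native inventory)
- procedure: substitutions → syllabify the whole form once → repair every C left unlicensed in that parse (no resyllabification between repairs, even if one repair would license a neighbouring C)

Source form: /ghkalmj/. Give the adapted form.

dahakalmaja

Substitution: /g/ → /d/, giving /dhkalmj/.
Under (C)V(C), the unsyllabifiable consonants are /d/, /h/, /m/, /j/ (at most one coda consonant is licensed; onsets are limited to one consonant).
Epenthesis after each stranded consonant: /d/ → /da/, /h/ → /ha/, /m/ → /ma/, /j/ → /ja/.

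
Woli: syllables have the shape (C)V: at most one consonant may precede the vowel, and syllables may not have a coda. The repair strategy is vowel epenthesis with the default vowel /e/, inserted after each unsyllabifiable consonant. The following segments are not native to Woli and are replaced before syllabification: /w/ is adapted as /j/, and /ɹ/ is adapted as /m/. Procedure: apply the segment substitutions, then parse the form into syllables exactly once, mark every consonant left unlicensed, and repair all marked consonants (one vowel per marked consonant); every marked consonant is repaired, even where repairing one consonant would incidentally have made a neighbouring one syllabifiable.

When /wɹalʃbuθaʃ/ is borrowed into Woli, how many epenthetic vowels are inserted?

After substitution the input is /jmalʃbuθaʃ/.
The unsyllabifiable consonants are /j/, /l/, /ʃ/, /ʃ/; each receives one epenthetic vowel.

4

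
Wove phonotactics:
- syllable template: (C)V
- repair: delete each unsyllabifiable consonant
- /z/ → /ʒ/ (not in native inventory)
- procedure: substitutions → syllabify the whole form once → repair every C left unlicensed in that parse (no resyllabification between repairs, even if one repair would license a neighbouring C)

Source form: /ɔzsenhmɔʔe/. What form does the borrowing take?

ɔsemɔʔe

Substitution: /z/ → /ʒ/, giving /ɔʒsenhmɔʔe/.
Syllabifying with onset maximization leaves /ʒ/, /n/, /h/ stranded (no codas are permitted; onsets are limited to one consonant).
Each unlicensed consonant is deleted: /ʒ/, /n/, /h/.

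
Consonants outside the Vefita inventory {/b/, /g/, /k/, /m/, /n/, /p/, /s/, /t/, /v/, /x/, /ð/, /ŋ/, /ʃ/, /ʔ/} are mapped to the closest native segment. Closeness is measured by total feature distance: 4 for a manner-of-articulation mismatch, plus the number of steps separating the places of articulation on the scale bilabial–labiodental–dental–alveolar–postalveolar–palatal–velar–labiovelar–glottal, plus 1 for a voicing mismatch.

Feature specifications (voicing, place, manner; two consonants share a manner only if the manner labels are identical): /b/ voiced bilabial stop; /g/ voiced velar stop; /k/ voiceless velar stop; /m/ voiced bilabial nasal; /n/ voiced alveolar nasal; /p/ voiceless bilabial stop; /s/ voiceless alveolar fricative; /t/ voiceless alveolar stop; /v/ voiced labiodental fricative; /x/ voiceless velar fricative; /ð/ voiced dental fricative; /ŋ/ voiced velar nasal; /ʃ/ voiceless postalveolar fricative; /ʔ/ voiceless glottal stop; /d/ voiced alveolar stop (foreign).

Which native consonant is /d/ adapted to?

t

/t/ is closest: same manner (stop), place distance 0 (alveolar→alveolar), voicing differs (+1); total 1. Next closest is /b/ at distance 3.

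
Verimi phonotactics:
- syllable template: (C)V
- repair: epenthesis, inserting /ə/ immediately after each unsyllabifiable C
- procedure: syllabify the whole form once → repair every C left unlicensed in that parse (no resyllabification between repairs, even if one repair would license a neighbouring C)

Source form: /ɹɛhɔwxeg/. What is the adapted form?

ɹɛhɔwəxegə

Syllabifying with onset maximization leaves /w/, /g/ stranded (no codas are permitted; onsets are limited to one consonant).
Inserting the epenthetic vowel yields /w/ → /wə/, /g/ → /gə/.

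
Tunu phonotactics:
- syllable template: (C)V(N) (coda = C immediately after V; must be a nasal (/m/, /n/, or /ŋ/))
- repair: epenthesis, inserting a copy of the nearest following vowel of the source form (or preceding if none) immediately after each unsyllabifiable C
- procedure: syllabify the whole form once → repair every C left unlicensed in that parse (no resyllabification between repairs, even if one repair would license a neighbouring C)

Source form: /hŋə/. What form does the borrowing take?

Syllabifying with onset maximization leaves /h/ stranded (only a nasal (/m/, /n/, or /ŋ/) is licensed in coda position; onsets are limited to one consonant).
Inserting the epenthetic vowel yields /h/ → /hə/.

həŋə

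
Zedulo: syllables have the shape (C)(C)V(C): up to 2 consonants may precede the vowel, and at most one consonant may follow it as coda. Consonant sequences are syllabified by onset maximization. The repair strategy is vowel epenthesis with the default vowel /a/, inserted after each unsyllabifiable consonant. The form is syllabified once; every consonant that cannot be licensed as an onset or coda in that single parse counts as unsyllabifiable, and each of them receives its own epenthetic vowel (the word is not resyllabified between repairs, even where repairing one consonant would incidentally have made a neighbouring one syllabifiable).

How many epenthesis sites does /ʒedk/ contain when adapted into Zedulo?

The unsyllabifiable consonants are /k/; each receives one epenthetic vowel.

1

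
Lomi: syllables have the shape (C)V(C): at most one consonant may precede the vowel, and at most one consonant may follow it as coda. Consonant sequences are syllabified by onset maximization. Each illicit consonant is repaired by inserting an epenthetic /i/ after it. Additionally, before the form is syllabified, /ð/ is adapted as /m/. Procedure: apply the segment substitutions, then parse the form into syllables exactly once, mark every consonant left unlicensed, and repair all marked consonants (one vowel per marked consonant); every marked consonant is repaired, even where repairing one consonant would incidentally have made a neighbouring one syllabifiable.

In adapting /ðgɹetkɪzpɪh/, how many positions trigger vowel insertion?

After substitution the input is /mgɹetkɪzpɪh/.
The unsyllabifiable consonants are /m/, /g/; each receives one epenthetic vowel.

2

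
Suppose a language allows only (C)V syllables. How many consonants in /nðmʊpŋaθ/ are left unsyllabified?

The consonants /n/, /ð/, /p/, /θ/ cannot be parsed into a legal (C)V syllable (no codas are permitted; onsets are limited to one consonant).

4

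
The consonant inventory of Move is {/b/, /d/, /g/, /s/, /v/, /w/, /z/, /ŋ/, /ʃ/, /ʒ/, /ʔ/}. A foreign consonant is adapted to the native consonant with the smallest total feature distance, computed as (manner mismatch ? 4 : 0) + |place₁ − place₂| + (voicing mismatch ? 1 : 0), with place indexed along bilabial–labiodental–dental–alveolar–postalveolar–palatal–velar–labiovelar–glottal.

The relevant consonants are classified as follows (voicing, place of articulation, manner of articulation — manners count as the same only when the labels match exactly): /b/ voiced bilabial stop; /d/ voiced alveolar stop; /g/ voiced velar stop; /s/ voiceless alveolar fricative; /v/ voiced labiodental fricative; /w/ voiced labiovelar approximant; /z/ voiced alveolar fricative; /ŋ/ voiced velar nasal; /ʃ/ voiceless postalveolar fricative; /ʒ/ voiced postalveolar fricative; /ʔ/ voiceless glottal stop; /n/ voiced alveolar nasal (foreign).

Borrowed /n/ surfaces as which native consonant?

ŋ

/ŋ/ is closest: same manner (nasal), place distance 3 (alveolar→velar), same voicing; total 3. Next closest is /d/ at distance 4.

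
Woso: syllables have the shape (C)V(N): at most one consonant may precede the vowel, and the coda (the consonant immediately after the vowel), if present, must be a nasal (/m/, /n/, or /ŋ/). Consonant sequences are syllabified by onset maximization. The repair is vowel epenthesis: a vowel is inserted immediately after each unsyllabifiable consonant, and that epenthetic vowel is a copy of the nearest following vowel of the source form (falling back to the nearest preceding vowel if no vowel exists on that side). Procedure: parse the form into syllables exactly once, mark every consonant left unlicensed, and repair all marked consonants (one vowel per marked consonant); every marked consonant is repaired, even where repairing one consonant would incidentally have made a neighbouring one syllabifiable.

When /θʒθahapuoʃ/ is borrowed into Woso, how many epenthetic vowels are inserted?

3

The unsyllabifiable consonants are /θ/, /ʒ/, /ʃ/; each receives one epenthetic vowel.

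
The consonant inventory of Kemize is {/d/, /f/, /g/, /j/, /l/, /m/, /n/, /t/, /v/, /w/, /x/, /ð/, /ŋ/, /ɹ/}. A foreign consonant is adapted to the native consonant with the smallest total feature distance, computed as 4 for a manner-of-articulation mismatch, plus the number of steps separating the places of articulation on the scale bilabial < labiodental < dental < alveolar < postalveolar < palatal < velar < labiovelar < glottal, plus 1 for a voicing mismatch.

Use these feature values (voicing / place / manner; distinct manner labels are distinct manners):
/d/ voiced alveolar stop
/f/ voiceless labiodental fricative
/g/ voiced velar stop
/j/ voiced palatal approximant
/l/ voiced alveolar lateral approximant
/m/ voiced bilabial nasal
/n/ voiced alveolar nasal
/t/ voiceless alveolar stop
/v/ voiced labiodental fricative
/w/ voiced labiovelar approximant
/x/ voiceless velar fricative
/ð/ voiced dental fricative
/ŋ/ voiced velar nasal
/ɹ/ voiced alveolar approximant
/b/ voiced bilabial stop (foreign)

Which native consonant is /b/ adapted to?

/d/ is closest: same manner (stop), place distance 3 (bilabial→alveolar), same voicing; total 3. Next closest is /m/ at distance 4.

d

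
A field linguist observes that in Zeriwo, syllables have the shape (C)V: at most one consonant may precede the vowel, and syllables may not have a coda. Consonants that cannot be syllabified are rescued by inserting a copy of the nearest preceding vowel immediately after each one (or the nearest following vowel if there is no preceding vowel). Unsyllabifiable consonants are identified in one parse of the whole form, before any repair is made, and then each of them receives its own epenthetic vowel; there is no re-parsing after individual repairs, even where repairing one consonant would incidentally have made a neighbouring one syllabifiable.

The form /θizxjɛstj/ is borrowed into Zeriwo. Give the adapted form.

θizixijɛsɛtɛjɛ

Under (C)V, the unsyllabifiable consonants are /z/, /x/, /s/, /t/, /j/ (no codas are permitted; onsets are limited to one consonant).
Inserting the epenthetic vowel yields /z/ → /zi/, /x/ → /xi/, /s/ → /sɛ/, /t/ → /tɛ/, /j/ → /jɛ/.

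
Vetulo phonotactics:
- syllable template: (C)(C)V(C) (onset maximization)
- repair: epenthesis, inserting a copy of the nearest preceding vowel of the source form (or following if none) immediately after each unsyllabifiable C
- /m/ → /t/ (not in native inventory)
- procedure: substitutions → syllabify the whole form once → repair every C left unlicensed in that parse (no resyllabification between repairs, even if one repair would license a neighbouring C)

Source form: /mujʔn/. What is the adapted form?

tujʔunu

Substitution: /m/ → /t/, giving /tujʔn/.
Syllabifying with onset maximization leaves /ʔ/, /n/ stranded (at most one coda consonant is licensed; onsets may contain at most 2 consonants).
Each unlicensed consonant becomes the onset of a new syllable: /ʔ/ → /ʔu/, /n/ → /nu/.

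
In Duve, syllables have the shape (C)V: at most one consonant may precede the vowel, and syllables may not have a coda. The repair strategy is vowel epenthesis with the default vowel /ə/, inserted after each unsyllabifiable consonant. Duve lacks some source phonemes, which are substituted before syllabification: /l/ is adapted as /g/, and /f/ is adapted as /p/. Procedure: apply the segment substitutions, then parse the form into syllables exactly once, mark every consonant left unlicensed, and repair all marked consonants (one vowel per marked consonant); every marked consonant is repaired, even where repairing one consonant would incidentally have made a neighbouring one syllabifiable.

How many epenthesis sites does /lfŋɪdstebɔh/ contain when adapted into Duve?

After substitution the input is /gpŋɪdstebɔh/.
The unsyllabifiable consonants are /g/, /p/, /d/, /s/, /h/; each receives one epenthetic vowel.

5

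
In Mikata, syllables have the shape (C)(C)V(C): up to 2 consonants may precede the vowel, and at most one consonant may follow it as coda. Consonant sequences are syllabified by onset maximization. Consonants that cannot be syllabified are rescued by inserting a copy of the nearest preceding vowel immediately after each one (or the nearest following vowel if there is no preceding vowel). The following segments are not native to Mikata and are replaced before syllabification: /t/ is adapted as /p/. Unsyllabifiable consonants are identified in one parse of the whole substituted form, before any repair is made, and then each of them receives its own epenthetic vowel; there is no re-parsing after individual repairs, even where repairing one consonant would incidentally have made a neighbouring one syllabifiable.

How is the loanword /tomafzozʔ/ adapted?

pomafzozʔo

Substitution: /t/ → /p/, giving /pomafzozʔ/.
Syllabifying with onset maximization leaves /ʔ/ stranded (at most one coda consonant is licensed; onsets may contain at most 2 consonants).
Inserting the epenthetic vowel yields /ʔ/ → /ʔo/.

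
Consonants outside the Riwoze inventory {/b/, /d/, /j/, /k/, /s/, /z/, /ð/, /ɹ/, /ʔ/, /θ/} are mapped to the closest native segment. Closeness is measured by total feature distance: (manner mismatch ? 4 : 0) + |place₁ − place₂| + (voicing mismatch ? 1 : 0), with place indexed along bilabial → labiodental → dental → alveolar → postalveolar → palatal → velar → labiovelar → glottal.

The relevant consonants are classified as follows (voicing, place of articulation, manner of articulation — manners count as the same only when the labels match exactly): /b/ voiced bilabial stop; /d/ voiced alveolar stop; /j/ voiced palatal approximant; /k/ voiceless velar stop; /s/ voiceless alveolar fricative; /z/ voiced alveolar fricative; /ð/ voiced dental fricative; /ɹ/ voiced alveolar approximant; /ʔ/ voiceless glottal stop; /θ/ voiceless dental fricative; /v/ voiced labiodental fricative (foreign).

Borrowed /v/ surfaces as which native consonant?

ð

/ð/ is closest: same manner (fricative), place distance 1 (labiodental→dental), same voicing; total 1. Next closest is /z/ at distance 2.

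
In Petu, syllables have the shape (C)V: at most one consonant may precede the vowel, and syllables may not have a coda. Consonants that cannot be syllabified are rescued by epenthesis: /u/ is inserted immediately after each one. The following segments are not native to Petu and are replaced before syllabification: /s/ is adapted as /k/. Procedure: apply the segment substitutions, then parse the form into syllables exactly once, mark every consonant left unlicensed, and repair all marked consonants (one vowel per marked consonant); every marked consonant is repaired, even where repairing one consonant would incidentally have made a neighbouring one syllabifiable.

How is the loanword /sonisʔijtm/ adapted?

Substitution: /s/ → /k/, giving /konikʔijtm/.
The consonants /k/, /j/, /t/, /m/ cannot be parsed into a legal (C)V syllable (no codas are permitted; onsets are limited to one consonant).
Each unlicensed consonant becomes the onset of a new syllable: /k/ → /ku/, /j/ → /ju/, /t/ → /tu/, /m/ → /mu/.

konikuʔijutumu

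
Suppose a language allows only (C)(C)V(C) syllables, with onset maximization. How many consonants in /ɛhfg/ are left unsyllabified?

2

Syllabifying with onset maximization leaves /f/, /g/ stranded (at most one coda consonant is licensed; onsets may contain at most 2 consonants).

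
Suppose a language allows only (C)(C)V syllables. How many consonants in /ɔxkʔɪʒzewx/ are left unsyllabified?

Under (C)(C)V, the unsyllabifiable consonants are /x/, /w/, /x/ (no codas are permitted; onsets may contain at most 2 consonants).

3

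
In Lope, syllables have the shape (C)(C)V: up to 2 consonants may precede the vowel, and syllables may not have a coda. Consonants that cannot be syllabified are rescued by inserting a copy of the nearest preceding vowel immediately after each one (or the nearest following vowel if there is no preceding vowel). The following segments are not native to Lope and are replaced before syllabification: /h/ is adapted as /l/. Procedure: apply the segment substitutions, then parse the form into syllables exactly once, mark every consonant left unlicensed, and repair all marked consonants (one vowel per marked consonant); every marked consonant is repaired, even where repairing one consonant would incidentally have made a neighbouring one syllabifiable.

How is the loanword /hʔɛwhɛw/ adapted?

lʔɛwlɛwɛ

Substitution: /h/ → /l/, giving /lʔɛwlɛw/.
Under (C)(C)V, the unsyllabifiable consonants are /w/ (no codas are permitted; onsets may contain at most 2 consonants).
Inserting the epenthetic vowel yields /w/ → /wɛ/.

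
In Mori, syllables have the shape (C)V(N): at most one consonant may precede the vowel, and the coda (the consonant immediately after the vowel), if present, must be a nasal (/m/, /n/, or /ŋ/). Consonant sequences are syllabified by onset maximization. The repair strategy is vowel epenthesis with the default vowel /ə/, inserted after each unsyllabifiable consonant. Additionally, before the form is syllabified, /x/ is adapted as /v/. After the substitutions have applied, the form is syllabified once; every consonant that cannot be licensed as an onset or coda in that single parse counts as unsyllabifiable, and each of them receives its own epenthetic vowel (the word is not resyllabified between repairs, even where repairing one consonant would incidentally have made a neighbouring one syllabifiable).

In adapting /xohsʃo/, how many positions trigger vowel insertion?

After substitution the input is /vohsʃo/.
The unsyllabifiable consonants are /h/, /s/; each receives one epenthetic vowel.

2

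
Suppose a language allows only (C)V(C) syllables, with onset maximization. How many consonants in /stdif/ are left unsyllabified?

The consonants /s/, /t/ cannot be parsed into a legal (C)V(C) syllable (at most one coda consonant is licensed; onsets are limited to one consonant).

2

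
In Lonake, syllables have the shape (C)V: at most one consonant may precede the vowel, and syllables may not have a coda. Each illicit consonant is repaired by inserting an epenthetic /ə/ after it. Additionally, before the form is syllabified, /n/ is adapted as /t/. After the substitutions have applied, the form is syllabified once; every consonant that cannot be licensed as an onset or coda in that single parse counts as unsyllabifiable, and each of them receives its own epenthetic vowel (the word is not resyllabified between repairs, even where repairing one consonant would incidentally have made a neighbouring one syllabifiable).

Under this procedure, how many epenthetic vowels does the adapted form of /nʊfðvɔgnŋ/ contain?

After substitution the input is /tʊfðvɔgtŋ/.
The unsyllabifiable consonants are /f/, /ð/, /g/, /t/, /ŋ/; each receives one epenthetic vowel.

5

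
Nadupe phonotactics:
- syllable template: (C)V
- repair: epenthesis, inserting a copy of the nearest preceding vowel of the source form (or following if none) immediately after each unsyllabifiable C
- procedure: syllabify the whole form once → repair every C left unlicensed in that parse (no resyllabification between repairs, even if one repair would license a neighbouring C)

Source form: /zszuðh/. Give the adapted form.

The consonants /z/, /s/, /ð/, /h/ cannot be parsed into a legal (C)V syllable (no codas are permitted; onsets are limited to one consonant).
Epenthesis after each stranded consonant: /z/ → /zu/, /s/ → /su/, /ð/ → /ðu/, /h/ → /hu/.

zusuzuðuhu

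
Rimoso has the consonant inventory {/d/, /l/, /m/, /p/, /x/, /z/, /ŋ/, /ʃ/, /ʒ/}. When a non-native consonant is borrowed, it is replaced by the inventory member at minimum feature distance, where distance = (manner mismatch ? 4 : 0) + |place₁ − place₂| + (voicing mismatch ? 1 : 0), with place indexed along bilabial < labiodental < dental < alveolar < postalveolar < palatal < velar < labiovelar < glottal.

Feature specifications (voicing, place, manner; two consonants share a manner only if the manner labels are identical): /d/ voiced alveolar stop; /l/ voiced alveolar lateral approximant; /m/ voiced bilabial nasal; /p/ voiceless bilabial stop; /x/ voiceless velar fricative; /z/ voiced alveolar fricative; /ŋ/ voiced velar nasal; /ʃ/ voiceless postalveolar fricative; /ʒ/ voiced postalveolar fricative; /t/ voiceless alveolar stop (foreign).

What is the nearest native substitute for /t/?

/d/ is closest: same manner (stop), place distance 0 (alveolar→alveolar), voicing differs (+1); total 1. Next closest is /p/ at distance 3.

d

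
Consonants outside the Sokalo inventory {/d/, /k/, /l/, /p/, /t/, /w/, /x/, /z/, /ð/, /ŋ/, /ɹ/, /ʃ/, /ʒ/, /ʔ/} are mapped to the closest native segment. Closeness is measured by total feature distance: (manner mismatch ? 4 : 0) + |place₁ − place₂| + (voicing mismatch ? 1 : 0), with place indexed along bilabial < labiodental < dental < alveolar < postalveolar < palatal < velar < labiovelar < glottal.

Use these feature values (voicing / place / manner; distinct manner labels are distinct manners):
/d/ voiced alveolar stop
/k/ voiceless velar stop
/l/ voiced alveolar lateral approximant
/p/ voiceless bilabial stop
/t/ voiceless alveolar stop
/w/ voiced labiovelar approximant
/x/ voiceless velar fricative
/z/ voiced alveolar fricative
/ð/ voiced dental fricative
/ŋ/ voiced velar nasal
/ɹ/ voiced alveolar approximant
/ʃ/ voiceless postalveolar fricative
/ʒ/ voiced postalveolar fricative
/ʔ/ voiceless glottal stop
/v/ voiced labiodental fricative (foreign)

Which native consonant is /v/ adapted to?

/ð/ is closest: same manner (fricative), place distance 1 (labiodental→dental), same voicing; total 1. Next closest is /z/ at distance 2.

ð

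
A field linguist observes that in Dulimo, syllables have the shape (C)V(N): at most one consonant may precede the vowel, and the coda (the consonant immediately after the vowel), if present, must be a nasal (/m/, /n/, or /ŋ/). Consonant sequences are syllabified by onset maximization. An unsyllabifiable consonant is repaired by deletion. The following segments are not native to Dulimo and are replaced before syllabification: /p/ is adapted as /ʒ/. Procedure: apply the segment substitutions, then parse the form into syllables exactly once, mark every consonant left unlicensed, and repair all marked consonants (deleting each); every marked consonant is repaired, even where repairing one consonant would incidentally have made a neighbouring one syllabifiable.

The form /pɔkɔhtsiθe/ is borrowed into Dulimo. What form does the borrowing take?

ʒɔkɔsiθe

Substitution: /p/ → /ʒ/, giving /ʒɔkɔhtsiθe/.
Under (C)V(N), the unsyllabifiable consonants are /h/, /t/ (only a nasal (/m/, /n/, or /ŋ/) is licensed in coda position; onsets are limited to one consonant).
Each unlicensed consonant is deleted: /h/, /t/.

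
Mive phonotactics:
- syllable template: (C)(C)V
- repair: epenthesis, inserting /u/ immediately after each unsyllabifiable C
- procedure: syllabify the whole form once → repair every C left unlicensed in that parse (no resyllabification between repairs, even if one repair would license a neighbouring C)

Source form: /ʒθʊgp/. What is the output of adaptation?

ʒθʊgupu

Under (C)(C)V, the unsyllabifiable consonants are /g/, /p/ (no codas are permitted; onsets may contain at most 2 consonants).
Inserting the epenthetic vowel yields /g/ → /gu/, /p/ → /pu/.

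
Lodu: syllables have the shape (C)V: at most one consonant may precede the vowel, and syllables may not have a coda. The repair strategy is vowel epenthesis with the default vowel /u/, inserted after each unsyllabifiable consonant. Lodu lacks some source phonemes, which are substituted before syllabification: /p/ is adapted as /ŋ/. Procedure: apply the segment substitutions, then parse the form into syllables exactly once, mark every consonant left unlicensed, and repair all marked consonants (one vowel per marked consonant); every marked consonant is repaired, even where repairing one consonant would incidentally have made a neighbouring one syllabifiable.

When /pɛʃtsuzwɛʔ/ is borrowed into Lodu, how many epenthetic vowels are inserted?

4

After substitution the input is /ŋɛʃtsuzwɛʔ/.
The unsyllabifiable consonants are /ʃ/, /t/, /z/, /ʔ/; each receives one epenthetic vowel.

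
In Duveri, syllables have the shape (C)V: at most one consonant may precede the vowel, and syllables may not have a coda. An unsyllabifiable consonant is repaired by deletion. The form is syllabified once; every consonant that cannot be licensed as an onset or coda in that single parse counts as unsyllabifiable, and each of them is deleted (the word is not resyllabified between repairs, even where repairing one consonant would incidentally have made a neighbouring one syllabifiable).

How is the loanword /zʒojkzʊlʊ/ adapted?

ʒozʊlʊ

The consonants /z/, /j/, /k/ cannot be parsed into a legal (C)V syllable (no codas are permitted; onsets are limited to one consonant).
Deleting the stranded consonants removes /z/, /j/, /k/.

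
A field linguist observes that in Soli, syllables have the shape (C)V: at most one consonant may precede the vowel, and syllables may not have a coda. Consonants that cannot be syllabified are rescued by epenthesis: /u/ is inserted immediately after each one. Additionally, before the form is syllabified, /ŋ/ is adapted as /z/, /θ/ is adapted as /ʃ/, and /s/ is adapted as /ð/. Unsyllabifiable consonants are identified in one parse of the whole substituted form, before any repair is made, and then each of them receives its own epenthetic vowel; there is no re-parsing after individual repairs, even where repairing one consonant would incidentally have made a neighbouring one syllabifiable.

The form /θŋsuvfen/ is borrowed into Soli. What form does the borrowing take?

Substitution: /θ/ → /ʃ/, /ŋ/ → /z/, /s/ → /ð/, giving /ʃzðuvfen/.
Syllabifying with onset maximization leaves /ʃ/, /z/, /v/, /n/ stranded (no codas are permitted; onsets are limited to one consonant).
Each unlicensed consonant becomes the onset of a new syllable: /ʃ/ → /ʃu/, /z/ → /zu/, /v/ → /vu/, /n/ → /nu/.

ʃuzuðuvufenu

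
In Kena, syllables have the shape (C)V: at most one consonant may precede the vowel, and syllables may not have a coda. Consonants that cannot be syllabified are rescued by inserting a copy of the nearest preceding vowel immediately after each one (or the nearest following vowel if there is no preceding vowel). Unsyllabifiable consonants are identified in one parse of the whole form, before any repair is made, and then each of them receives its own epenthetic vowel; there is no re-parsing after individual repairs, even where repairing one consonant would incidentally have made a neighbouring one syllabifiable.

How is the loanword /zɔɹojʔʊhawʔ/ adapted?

The consonants /j/, /w/, /ʔ/ cannot be parsed into a legal (C)V syllable (no codas are permitted; onsets are limited to one consonant).
Inserting the epenthetic vowel yields /j/ → /jo/, /w/ → /wa/, /ʔ/ → /ʔa/.

zɔɹojoʔʊhawaʔa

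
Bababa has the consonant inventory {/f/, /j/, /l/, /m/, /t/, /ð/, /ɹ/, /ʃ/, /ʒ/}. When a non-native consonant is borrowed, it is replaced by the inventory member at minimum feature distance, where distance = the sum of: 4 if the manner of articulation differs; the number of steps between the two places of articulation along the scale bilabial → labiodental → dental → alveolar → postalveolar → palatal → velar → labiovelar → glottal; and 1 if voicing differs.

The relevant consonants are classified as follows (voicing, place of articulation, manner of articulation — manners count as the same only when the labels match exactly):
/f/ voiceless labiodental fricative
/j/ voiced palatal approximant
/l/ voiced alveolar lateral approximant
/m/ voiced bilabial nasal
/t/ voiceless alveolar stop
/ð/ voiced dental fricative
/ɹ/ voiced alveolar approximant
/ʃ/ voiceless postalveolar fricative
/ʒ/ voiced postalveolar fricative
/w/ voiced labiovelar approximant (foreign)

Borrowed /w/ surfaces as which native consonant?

j

/j/ is closest: same manner (approximant), place distance 2 (labiovelar→palatal), same voicing; total 2. Next closest is /ɹ/ at distance 4.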